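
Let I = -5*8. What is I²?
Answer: 1600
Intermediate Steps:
I = -40
I² = (-40)² = 1600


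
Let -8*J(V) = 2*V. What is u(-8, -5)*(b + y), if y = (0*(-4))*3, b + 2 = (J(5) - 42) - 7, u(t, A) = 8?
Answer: -418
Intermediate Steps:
J(V) = -V/4
b = -209/4 (b = -2 + ((-¼*5 - 42) - 7) = -2 + ((-5/4 - 42) - 7) = -2 + (-173/4 - 7) = -2 - 201/4 = -209/4 ≈ -52.250)
y = 0 (y = 0*3 = 0)
u(-8, -5)*(b + y) = 8*(-209/4 + 0) = 8*(-209/4) = -418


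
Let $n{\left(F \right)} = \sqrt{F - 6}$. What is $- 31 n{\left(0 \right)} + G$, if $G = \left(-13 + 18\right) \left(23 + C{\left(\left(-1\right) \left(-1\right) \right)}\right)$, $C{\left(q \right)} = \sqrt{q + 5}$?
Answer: $115 + \sqrt{6} \left(5 - 31 i\right) \approx 127.25 - 75.934 i$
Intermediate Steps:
$C{\left(q \right)} = \sqrt{5 + q}$
$n{\left(F \right)} = \sqrt{-6 + F}$
$G = 115 + 5 \sqrt{6}$ ($G = \left(-13 + 18\right) \left(23 + \sqrt{5 - -1}\right) = 5 \left(23 + \sqrt{5 + 1}\right) = 5 \left(23 + \sqrt{6}\right) = 115 + 5 \sqrt{6} \approx 127.25$)
$- 31 n{\left(0 \right)} + G = - 31 \sqrt{-6 + 0} + \left(115 + 5 \sqrt{6}\right) = - 31 \sqrt{-6} + \left(115 + 5 \sqrt{6}\right) = - 31 i \sqrt{6} + \left(115 + 5 \sqrt{6}\right) = 115 + 5 \sqrt{6} - 31 i \sqrt{6}$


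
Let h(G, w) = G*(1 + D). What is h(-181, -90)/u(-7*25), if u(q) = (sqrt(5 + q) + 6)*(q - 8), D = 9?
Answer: 1810/6283 - 905*I*sqrt(170)/18849 ≈ 0.28808 - 0.62601*I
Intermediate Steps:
h(G, w) = 10*G (h(G, w) = G*(1 + 9) = G*10 = 10*G)
u(q) = (-8 + q)*(6 + sqrt(5 + q)) (u(q) = (6 + sqrt(5 + q))*(-8 + q) = (-8 + q)*(6 + sqrt(5 + q)))
h(-181, -90)/u(-7*25) = (10*(-181))/(-48 - 8*sqrt(5 - 7*25) + 6*(-7*25) + (-7*25)*sqrt(5 - 7*25)) = -1810/(-48 - 8*sqrt(5 - 175) + 6*(-175) - 175*sqrt(5 - 175)) = -1810/(-48 - 8*I*sqrt(170) - 1050 - 175*I*sqrt(170)) = -1810/(-1098 - 183*I*sqrt(170))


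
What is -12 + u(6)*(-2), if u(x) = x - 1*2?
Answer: -20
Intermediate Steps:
u(x) = -2 + x (u(x) = x - 2 = -2 + x)
-12 + u(6)*(-2) = -12 + (-2 + 6)*(-2) = -12 + 4*(-2) = -12 - 8 = -20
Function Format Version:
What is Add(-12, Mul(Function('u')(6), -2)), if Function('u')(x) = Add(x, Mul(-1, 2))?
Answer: -20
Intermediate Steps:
Function('u')(x) = Add(-2, x) (Function('u')(x) = Add(x, -2) = Add(-2, x))
Add(-12, Mul(Function('u')(6), -2)) = Add(-12, Mul(Add(-2, 6), -2)) = Add(-12, Mul(4, -2)) = Add(-12, -8) = -20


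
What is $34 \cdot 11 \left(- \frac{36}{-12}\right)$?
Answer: $1122$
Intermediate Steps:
$34 \cdot 11 \left(- \frac{36}{-12}\right) = 374 \left(\left(-36\right) \left(- \frac{1}{12}\right)\right) = 374 \cdot 3 = 1122$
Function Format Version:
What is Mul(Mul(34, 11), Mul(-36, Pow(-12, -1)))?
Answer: 1122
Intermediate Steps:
Mul(Mul(34, 11), Mul(-36, Pow(-12, -1))) = Mul(374, Mul(-36, Rational(-1, 12))) = Mul(374, 3) = 1122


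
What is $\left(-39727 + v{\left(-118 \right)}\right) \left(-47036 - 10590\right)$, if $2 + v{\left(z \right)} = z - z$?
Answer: $2289423354$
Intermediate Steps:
$v{\left(z \right)} = -2$ ($v{\left(z \right)} = -2 + \left(z - z\right) = -2 + 0 = -2$)
$\left(-39727 + v{\left(-118 \right)}\right) \left(-47036 - 10590\right) = \left(-39727 - 2\right) \left(-47036 - 10590\right) = \left(-39729\right) \left(-57626\right) = 2289423354$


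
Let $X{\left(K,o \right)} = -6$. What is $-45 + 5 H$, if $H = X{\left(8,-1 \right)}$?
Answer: $-75$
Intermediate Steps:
$H = -6$
$-45 + 5 H = -45 + 5 \left(-6\right) = -45 - 30 = -75$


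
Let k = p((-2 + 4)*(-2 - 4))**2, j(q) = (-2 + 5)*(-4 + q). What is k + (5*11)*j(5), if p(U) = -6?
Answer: 201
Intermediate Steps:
j(q) = -12 + 3*q (j(q) = 3*(-4 + q) = -12 + 3*q)
k = 36 (k = (-6)**2 = 36)
k + (5*11)*j(5) = 36 + (5*11)*(-12 + 3*5) = 36 + 55*(-12 + 15) = 36 + 55*3 = 36 + 165 = 201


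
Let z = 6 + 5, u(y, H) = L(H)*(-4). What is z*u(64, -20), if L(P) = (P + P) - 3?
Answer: 1892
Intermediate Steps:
L(P) = -3 + 2*P (L(P) = 2*P - 3 = -3 + 2*P)
u(y, H) = 12 - 8*H (u(y, H) = (-3 + 2*H)*(-4) = 12 - 8*H)
z = 11
z*u(64, -20) = 11*(12 - 8*(-20)) = 11*(12 + 160) = 11*172 = 1892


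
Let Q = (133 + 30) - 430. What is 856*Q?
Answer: -228552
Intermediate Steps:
Q = -267 (Q = 163 - 430 = -267)
856*Q = 856*(-267) = -228552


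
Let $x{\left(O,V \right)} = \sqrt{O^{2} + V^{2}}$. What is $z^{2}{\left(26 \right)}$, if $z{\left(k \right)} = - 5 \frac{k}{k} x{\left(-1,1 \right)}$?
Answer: $50$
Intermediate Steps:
$z{\left(k \right)} = - 5 \sqrt{2}$ ($z{\left(k \right)} = - 5 \frac{k}{k} \sqrt{\left(-1\right)^{2} + 1^{2}} = \left(-5\right) 1 \sqrt{1 + 1} = - 5 \sqrt{2}$)
$z^{2}{\left(26 \right)} = \left(- 5 \sqrt{2}\right)^{2} = 50$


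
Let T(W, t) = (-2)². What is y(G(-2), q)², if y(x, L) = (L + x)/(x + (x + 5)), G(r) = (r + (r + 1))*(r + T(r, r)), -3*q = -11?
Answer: ⅑ ≈ 0.11111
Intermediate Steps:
q = 11/3 (q = -⅓*(-11) = 11/3 ≈ 3.6667)
T(W, t) = 4
G(r) = (1 + 2*r)*(4 + r) (G(r) = (r + (r + 1))*(r + 4) = (r + (1 + r))*(4 + r) = (1 + 2*r)*(4 + r))
y(x, L) = (L + x)/(5 + 2*x) (y(x, L) = (L + x)/(x + (5 + x)) = (L + x)/(5 + 2*x))
y(G(-2), q)² = ((11/3 + (4 + 2*(-2)² + 9*(-2)))/(5 + 2*(4 + 2*(-2)² + 9*(-2))))² = ((11/3 + (4 + 2*4 - 18))/(5 + 2*(4 + 2*4 - 18)))² = ((11/3 + (4 + 8 - 18))/(5 + 2*(4 + 8 - 18)))² = ((11/3 - 6)/(5 + 2*(-6)))² = (-7/3/(5 - 12))² = (-7/3/(-7))² = (-⅐*(-7/3))² = (⅓)² = ⅑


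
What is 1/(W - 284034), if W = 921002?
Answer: 1/636968 ≈ 1.5699e-6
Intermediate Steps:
1/(W - 284034) = 1/(921002 - 284034) = 1/636968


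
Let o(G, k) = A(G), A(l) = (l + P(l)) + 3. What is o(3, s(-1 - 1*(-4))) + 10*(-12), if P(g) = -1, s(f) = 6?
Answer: -115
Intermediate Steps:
A(l) = 2 + l (A(l) = (l - 1) + 3 = (-1 + l) + 3 = 2 + l)
o(G, k) = 2 + G
o(3, s(-1 - 1*(-4))) + 10*(-12) = (2 + 3) + 10*(-12) = 5 - 120 = -115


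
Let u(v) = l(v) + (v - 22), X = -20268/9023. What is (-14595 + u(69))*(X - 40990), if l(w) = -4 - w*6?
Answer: 790788555244/1289 ≈ 6.1349e+8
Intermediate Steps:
X = -20268/9023 (X = -20268*1/9023 = -20268/9023 ≈ -2.2463)
l(w) = -4 - 6*w
u(v) = -26 - 5*v (u(v) = (-4 - 6*v) + (v - 22) = (-4 - 6*v) + (-22 + v) = -26 - 5*v)
(-14595 + u(69))*(X - 40990) = (-14595 + (-26 - 5*69))*(-20268/9023 - 40990) = (-14595 + (-26 - 345))*(-369873038/9023) = (-14595 - 371)*(-369873038/9023) = -14966*(-369873038/9023) = 790788555244/1289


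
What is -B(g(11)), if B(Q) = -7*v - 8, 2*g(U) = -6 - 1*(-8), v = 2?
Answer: 22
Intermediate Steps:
g(U) = 1 (g(U) = (-6 - 1*(-8))/2 = (-6 + 8)/2 = (½)*2 = 1)
B(Q) = -22 (B(Q) = -7*2 - 8 = -14 - 8 = -22)
-B(g(11)) = -1*(-22) = 22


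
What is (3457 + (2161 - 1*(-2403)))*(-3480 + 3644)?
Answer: 1315444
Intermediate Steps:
(3457 + (2161 - 1*(-2403)))*(-3480 + 3644) = (3457 + (2161 + 2403))*164 = (3457 + 4564)*164 = 8021*164 = 1315444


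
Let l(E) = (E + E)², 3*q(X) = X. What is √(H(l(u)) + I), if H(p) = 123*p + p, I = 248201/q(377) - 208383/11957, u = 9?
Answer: 24*√1486393246550641/4507789 ≈ 205.26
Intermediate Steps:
q(X) = X/3
l(E) = 4*E² (l(E) = (2*E)² = 4*E²)
I = 8824657680/4507789 (I = 248201/(((⅓)*377)) - 208383/11957 = 248201/(377/3) - 208383*1/11957 = 248201*(3/377) - 208383/11957 = 744603/377 - 208383/11957 = 8824657680/4507789 ≈ 1957.6)
H(p) = 124*p
√(H(l(u)) + I) = √(124*(4*9²) + 8824657680/4507789) = √(124*(4*81) + 8824657680/4507789) = √(124*324 + 8824657680/4507789) = √(40176 + 8824657680/4507789) = √(189929588544/4507789) = 24*√1486393246550641/4507789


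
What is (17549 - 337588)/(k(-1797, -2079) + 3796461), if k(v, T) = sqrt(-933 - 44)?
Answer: -1215015581979/14413116125498 + 320039*I*sqrt(977)/14413116125498 ≈ -0.084299 + 6.9405e-7*I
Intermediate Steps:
k(v, T) = I*sqrt(977) (k(v, T) = sqrt(-977) = I*sqrt(977))
(17549 - 337588)/(k(-1797, -2079) + 3796461) = (17549 - 337588)/(I*sqrt(977) + 3796461) = -320039/(3796461 + I*sqrt(977))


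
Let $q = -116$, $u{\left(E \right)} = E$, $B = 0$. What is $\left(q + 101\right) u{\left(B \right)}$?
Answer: $0$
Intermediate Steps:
$\left(q + 101\right) u{\left(B \right)} = \left(-116 + 101\right) 0 = \left(-15\right) 0 = 0$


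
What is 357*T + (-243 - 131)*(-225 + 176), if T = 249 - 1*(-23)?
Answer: 115430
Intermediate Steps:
T = 272 (T = 249 + 23 = 272)
357*T + (-243 - 131)*(-225 + 176) = 357*272 + (-243 - 131)*(-225 + 176) = 97104 - 374*(-49) = 97104 + 18326 = 115430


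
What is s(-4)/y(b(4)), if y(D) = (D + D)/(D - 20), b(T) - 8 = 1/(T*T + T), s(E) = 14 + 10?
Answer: -2868/161 ≈ -17.814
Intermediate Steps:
s(E) = 24
b(T) = 8 + 1/(T + T**2) (b(T) = 8 + 1/(T*T + T) = 8 + 1/(T**2 + T) = 8 + 1/(T + T**2))
y(D) = 2*D/(-20 + D) (y(D) = (2*D)/(-20 + D) = 2*D/(-20 + D))
s(-4)/y(b(4)) = 24/((2*((1 + 8*4 + 8*4**2)/(4*(1 + 4)))/(-20 + (1 + 8*4 + 8*4**2)/(4*(1 + 4))))) = 24/((2*((1/4)*(1 + 32 + 8*16)/5)/(-20 + (1/4)*(1 + 32 + 8*16)/5))) = 24/((2*((1/4)*(1/5)*(1 + 32 + 128))/(-20 + (1/4)*(1/5)*(1 + 32 + 128)))) = 24/((2*((1/4)*(1/5)*161)/(-20 + (1/4)*(1/5)*161))) = 24/((2*(161/20)/(-20 + 161/20))) = 24/((2*(161/20)/(-239/20))) = 24/((2*(161/20)*(-20/239))) = 24/(-322/239) = 24*(-239/322) = -2868/161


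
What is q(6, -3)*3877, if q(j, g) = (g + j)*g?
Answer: -34893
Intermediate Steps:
q(j, g) = g*(g + j)
q(6, -3)*3877 = -3*(-3 + 6)*3877 = -3*3*3877 = -9*3877 = -34893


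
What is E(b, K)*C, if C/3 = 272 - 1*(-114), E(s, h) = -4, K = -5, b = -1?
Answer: -4632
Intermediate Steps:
C = 1158 (C = 3*(272 - 1*(-114)) = 3*(272 + 114) = 3*386 = 1158)
E(b, K)*C = -4*1158 = -4632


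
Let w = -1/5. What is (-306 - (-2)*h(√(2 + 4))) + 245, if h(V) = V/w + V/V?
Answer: -59 - 10*√6 ≈ -83.495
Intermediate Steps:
w = -⅕ (w = -1*⅕ = -⅕ ≈ -0.20000)
h(V) = 1 - 5*V (h(V) = V/(-⅕) + V/V = V*(-5) + 1 = -5*V + 1 = 1 - 5*V)
(-306 - (-2)*h(√(2 + 4))) + 245 = (-306 - (-2)*(1 - 5*√(2 + 4))) + 245 = (-306 - (-2)*(1 - 5*√6)) + 245 = (-306 - 2*(-1 + 5*√6)) + 245 = (-306 + (2 - 10*√6)) + 245 = (-304 - 10*√6) + 245 = -59 - 10*√6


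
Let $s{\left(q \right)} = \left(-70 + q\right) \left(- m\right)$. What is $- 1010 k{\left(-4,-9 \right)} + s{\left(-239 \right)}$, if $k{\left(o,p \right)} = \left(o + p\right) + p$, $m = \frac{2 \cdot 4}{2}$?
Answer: $23456$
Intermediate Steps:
$m = 4$ ($m = 8 \cdot \frac{1}{2} = 4$)
$s{\left(q \right)} = 280 - 4 q$ ($s{\left(q \right)} = \left(-70 + q\right) \left(\left(-1\right) 4\right) = \left(-70 + q\right) \left(-4\right) = 280 - 4 q$)
$k{\left(o,p \right)} = o + 2 p$
$- 1010 k{\left(-4,-9 \right)} + s{\left(-239 \right)} = - 1010 \left(-4 + 2 \left(-9\right)\right) + \left(280 - -956\right) = - 1010 \left(-4 - 18\right) + \left(280 + 956\right) = \left(-1010\right) \left(-22\right) + 1236 = 22220 + 1236 = 23456$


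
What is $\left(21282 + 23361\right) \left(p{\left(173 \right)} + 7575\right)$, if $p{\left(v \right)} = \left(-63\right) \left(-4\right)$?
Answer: $349420761$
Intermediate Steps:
$p{\left(v \right)} = 252$
$\left(21282 + 23361\right) \left(p{\left(173 \right)} + 7575\right) = \left(21282 + 23361\right) \left(252 + 7575\right) = 44643 \cdot 7827 = 349420761$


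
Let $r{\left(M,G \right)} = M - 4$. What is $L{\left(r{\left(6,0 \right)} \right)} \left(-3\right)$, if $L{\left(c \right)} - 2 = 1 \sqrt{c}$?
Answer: $-6 - 3 \sqrt{2} \approx -10.243$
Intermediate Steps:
$r{\left(M,G \right)} = -4 + M$
$L{\left(c \right)} = 2 + \sqrt{c}$ ($L{\left(c \right)} = 2 + 1 \sqrt{c} = 2 + \sqrt{c}$)
$L{\left(r{\left(6,0 \right)} \right)} \left(-3\right) = \left(2 + \sqrt{-4 + 6}\right) \left(-3\right) = \left(2 + \sqrt{2}\right) \left(-3\right) = -6 - 3 \sqrt{2}$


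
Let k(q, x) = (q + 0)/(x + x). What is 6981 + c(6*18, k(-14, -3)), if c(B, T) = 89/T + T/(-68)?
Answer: 10023287/1428 ≈ 7019.1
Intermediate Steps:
k(q, x) = q/(2*x) (k(q, x) = q/((2*x)) = q*(1/(2*x)) = q/(2*x))
c(B, T) = 89/T - T/68 (c(B, T) = 89/T + T*(-1/68) = 89/T - T/68)
6981 + c(6*18, k(-14, -3)) = 6981 + (89/(((½)*(-14)/(-3))) - (-14)/(136*(-3))) = 6981 + (89/(((½)*(-14)*(-⅓))) - (-14)*(-1)/(136*3)) = 6981 + (89/(7/3) - 1/68*7/3) = 6981 + (89*(3/7) - 7/204) = 6981 + (267/7 - 7/204) = 6981 + 54419/1428 = 10023287/1428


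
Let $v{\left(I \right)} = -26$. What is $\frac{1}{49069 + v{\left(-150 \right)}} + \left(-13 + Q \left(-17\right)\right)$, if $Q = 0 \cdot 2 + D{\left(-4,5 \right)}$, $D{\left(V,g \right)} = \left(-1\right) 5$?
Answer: $\frac{3531097}{49043} \approx 72.0$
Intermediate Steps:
$D{\left(V,g \right)} = -5$
$Q = -5$ ($Q = 0 \cdot 2 - 5 = 0 - 5 = -5$)
$\frac{1}{49069 + v{\left(-150 \right)}} + \left(-13 + Q \left(-17\right)\right) = \frac{1}{49069 - 26} - -72 = \frac{1}{49043} + \left(-13 + 85\right) = \frac{1}{49043} + 72 = \frac{3531097}{49043}$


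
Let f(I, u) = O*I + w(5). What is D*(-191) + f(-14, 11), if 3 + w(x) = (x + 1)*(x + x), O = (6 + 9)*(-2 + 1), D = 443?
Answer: -84346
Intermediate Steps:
O = -15 (O = 15*(-1) = -15)
w(x) = -3 + 2*x*(1 + x) (w(x) = -3 + (x + 1)*(x + x) = -3 + (1 + x)*(2*x) = -3 + 2*x*(1 + x))
f(I, u) = 57 - 15*I (f(I, u) = -15*I + (-3 + 2*5 + 2*5²) = -15*I + (-3 + 10 + 2*25) = -15*I + (-3 + 10 + 50) = -15*I + 57 = 57 - 15*I)
D*(-191) + f(-14, 11) = 443*(-191) + (57 - 15*(-14)) = -84613 + (57 + 210) = -84613 + 267 = -84346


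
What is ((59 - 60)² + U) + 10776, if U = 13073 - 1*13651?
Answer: 10199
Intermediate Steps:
U = -578 (U = 13073 - 13651 = -578)
((59 - 60)² + U) + 10776 = ((59 - 60)² - 578) + 10776 = ((-1)² - 578) + 10776 = (1 - 578) + 10776 = -577 + 10776 = 10199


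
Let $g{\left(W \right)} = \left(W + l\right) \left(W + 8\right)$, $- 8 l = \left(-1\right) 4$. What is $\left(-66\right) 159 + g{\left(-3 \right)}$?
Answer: $- \frac{21013}{2} \approx -10507.0$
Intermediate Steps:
$l = \frac{1}{2}$ ($l = - \frac{\left(-1\right) 4}{8} = \left(- \frac{1}{8}\right) \left(-4\right) = \frac{1}{2} \approx 0.5$)
$g{\left(W \right)} = \left(\frac{1}{2} + W\right) \left(8 + W\right)$ ($g{\left(W \right)} = \left(W + \frac{1}{2}\right) \left(W + 8\right) = \left(\frac{1}{2} + W\right) \left(8 + W\right)$)
$\left(-66\right) 159 + g{\left(-3 \right)} = \left(-66\right) 159 + \left(4 + \left(-3\right)^{2} + \frac{17}{2} \left(-3\right)\right) = -10494 + \left(4 + 9 - \frac{51}{2}\right) = -10494 - \frac{25}{2} = - \frac{21013}{2}$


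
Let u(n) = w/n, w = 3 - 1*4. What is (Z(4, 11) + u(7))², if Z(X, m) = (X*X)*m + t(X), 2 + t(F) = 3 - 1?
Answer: 1515361/49 ≈ 30926.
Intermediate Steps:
t(F) = 0 (t(F) = -2 + (3 - 1) = -2 + 2 = 0)
Z(X, m) = m*X² (Z(X, m) = (X*X)*m + 0 = X²*m + 0 = m*X² + 0 = m*X²)
w = -1 (w = 3 - 4 = -1)
u(n) = -1/n
(Z(4, 11) + u(7))² = (11*4² - 1/7)² = (11*16 - 1*⅐)² = (176 - ⅐)² = (1231/7)² = 1515361/49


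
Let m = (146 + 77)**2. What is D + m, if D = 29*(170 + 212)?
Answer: 60807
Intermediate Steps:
m = 49729 (m = 223**2 = 49729)
D = 11078 (D = 29*382 = 11078)
D + m = 11078 + 49729 = 60807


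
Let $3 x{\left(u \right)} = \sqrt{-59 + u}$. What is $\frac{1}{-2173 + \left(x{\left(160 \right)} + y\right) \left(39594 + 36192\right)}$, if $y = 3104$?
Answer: $\frac{235237571}{55336650354946997} - \frac{25262 \sqrt{101}}{55336650354946997} \approx 4.2464 \cdot 10^{-9}$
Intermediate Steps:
$x{\left(u \right)} = \frac{\sqrt{-59 + u}}{3}$
$\frac{1}{-2173 + \left(x{\left(160 \right)} + y\right) \left(39594 + 36192\right)} = \frac{1}{-2173 + \left(\frac{\sqrt{-59 + 160}}{3} + 3104\right) \left(39594 + 36192\right)} = \frac{1}{-2173 + \left(\frac{\sqrt{101}}{3} + 3104\right) 75786} = \frac{1}{-2173 + \left(3104 + \frac{\sqrt{101}}{3}\right) 75786} = \frac{1}{-2173 + \left(235239744 + 25262 \sqrt{101}\right)} = \frac{1}{235237571 + 25262 \sqrt{101}}$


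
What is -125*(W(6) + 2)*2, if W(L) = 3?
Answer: -1250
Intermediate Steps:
-125*(W(6) + 2)*2 = -125*(3 + 2)*2 = -625*2 = -125*10 = -1250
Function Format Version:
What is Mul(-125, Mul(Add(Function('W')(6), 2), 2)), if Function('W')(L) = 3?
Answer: -1250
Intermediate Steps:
Mul(-125, Mul(Add(Function('W')(6), 2), 2)) = Mul(-125, Mul(Add(3, 2), 2)) = Mul(-125, Mul(5, 2)) = Mul(-125, 10) = -1250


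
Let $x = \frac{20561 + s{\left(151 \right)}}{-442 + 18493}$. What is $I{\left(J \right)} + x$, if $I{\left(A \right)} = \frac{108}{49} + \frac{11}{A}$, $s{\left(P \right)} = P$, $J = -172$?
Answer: $\frac{166715541}{50711276} \approx 3.2875$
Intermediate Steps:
$x = \frac{6904}{6017}$ ($x = \frac{20561 + 151}{-442 + 18493} = \frac{20712}{18051} = 20712 \cdot \frac{1}{18051} = \frac{6904}{6017} \approx 1.1474$)
$I{\left(A \right)} = \frac{108}{49} + \frac{11}{A}$ ($I{\left(A \right)} = 108 \cdot \frac{1}{49} + \frac{11}{A} = \frac{108}{49} + \frac{11}{A}$)
$I{\left(J \right)} + x = \left(\frac{108}{49} + \frac{11}{-172}\right) + \frac{6904}{6017} = \left(\frac{108}{49} + 11 \left(- \frac{1}{172}\right)\right) + \frac{6904}{6017} = \left(\frac{108}{49} - \frac{11}{172}\right) + \frac{6904}{6017} = \frac{18037}{8428} + \frac{6904}{6017} = \frac{166715541}{50711276}$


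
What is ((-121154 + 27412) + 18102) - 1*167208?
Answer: -242848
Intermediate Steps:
((-121154 + 27412) + 18102) - 1*167208 = (-93742 + 18102) - 167208 = -75640 - 167208 = -242848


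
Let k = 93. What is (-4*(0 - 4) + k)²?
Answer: 11881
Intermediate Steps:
(-4*(0 - 4) + k)² = (-4*(0 - 4) + 93)² = (-4*(-4) + 93)² = (16 + 93)² = 109² = 11881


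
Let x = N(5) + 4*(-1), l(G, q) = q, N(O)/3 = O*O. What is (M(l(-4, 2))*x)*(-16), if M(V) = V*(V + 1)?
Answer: -6816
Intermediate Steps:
N(O) = 3*O² (N(O) = 3*(O*O) = 3*O²)
M(V) = V*(1 + V)
x = 71 (x = 3*5² + 4*(-1) = 3*25 - 4 = 75 - 4 = 71)
(M(l(-4, 2))*x)*(-16) = ((2*(1 + 2))*71)*(-16) = ((2*3)*71)*(-16) = (6*71)*(-16) = 426*(-16) = -6816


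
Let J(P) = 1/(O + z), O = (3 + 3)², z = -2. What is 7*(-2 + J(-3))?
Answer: -469/34 ≈ -13.794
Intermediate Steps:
O = 36 (O = 6² = 36)
J(P) = 1/34 (J(P) = 1/(36 - 2) = 1/34)
7*(-2 + J(-3)) = 7*(-2 + 1/34) = 7*(-67/34) = -469/34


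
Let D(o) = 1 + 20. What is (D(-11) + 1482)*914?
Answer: 1373742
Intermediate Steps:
D(o) = 21
(D(-11) + 1482)*914 = (21 + 1482)*914 = 1503*914 = 1373742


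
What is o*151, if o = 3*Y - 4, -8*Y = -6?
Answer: -1057/4 ≈ -264.25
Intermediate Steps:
Y = 3/4 (Y = -1/8*(-6) = 3/4 ≈ 0.75000)
o = -7/4 (o = 3*(3/4) - 4 = 9/4 - 4 = -7/4 ≈ -1.7500)
o*151 = -7/4*151 = -1057/4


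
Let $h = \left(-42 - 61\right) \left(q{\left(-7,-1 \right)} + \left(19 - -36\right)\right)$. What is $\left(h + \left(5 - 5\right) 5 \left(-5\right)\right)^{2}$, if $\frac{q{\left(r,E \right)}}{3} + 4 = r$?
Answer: $5134756$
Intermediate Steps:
$q{\left(r,E \right)} = -12 + 3 r$
$h = -2266$ ($h = \left(-42 - 61\right) \left(\left(-12 + 3 \left(-7\right)\right) + \left(19 - -36\right)\right) = - 103 \left(\left(-12 - 21\right) + \left(19 + 36\right)\right) = - 103 \left(-33 + 55\right) = \left(-103\right) 22 = -2266$)
$\left(h + \left(5 - 5\right) 5 \left(-5\right)\right)^{2} = \left(-2266 + \left(5 - 5\right) 5 \left(-5\right)\right)^{2} = \left(-2266 + 0 \left(-25\right)\right)^{2} = \left(-2266 + 0\right)^{2} = \left(-2266\right)^{2} = 5134756$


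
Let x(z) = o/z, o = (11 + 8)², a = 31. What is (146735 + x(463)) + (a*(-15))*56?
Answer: 55882146/463 ≈ 1.2070e+5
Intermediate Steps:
o = 361 (o = 19² = 361)
x(z) = 361/z
(146735 + x(463)) + (a*(-15))*56 = (146735 + 361/463) + (31*(-15))*56 = (146735 + 361*(1/463)) - 465*56 = (146735 + 361/463) - 26040 = 67938666/463 - 26040 = 55882146/463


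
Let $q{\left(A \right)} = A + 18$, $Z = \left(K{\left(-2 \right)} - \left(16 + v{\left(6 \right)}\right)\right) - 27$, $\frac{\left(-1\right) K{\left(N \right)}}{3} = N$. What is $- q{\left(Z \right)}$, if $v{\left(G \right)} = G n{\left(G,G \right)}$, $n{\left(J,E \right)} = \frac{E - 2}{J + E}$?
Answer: $21$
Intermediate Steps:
$n{\left(J,E \right)} = \frac{-2 + E}{E + J}$
$K{\left(N \right)} = - 3 N$
$v{\left(G \right)} = -1 + \frac{G}{2}$ ($v{\left(G \right)} = G \frac{-2 + G}{G + G} = G \frac{-2 + G}{2 G} = -1 + \frac{G}{2}$)
$Z = -39$ ($Z = \left(\left(-3\right) \left(-2\right) - \left(15 + 3\right)\right) - 27 = \left(6 - 18\right) - 27 = -12 - 27 = -39$)
$q{\left(A \right)} = 18 + A$
$- q{\left(Z \right)} = - (18 - 39) = \left(-1\right) \left(-21\right) = 21$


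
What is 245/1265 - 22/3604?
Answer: 85515/455906 ≈ 0.18757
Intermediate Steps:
245/1265 - 22/3604 = 245*(1/1265) - 22*1/3604 = 49/253 - 11/1802 = 85515/455906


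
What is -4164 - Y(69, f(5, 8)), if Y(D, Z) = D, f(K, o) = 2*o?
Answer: -4233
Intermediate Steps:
-4164 - Y(69, f(5, 8)) = -4164 - 1*69 = -4164 - 69 = -4233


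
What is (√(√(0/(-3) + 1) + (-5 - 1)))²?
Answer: -5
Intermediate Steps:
(√(√(0/(-3) + 1) + (-5 - 1)))² = (√(√(0*(-⅓) + 1) - 6))² = (√(√(0 + 1) - 6))² = (√(√1 - 6))² = (√(1 - 6))² = (√(-5))² = (I*√5)² = -5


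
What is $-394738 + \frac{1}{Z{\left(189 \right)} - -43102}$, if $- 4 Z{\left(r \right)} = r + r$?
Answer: $- \frac{33953389068}{86015} \approx -3.9474 \cdot 10^{5}$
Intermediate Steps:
$Z{\left(r \right)} = - \frac{r}{2}$ ($Z{\left(r \right)} = - \frac{r + r}{4} = - \frac{2 r}{4} = - \frac{r}{2}$)
$-394738 + \frac{1}{Z{\left(189 \right)} - -43102} = -394738 + \frac{1}{\left(- \frac{1}{2}\right) 189 - -43102} = -394738 + \frac{1}{- \frac{189}{2} + 43102} = -394738 + \frac{1}{\frac{86015}{2}} = -394738 + \frac{2}{86015} = - \frac{33953389068}{86015}$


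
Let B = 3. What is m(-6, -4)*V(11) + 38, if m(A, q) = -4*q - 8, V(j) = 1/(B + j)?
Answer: 270/7 ≈ 38.571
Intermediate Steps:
V(j) = 1/(3 + j)
m(A, q) = -8 - 4*q
m(-6, -4)*V(11) + 38 = (-8 - 4*(-4))/(3 + 11) + 38 = (-8 + 16)/14 + 38 = 8*(1/14) + 38 = 4/7 + 38 = 270/7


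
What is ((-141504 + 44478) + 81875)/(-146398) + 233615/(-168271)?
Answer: -31651294849/24634537858 ≈ -1.2848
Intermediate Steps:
((-141504 + 44478) + 81875)/(-146398) + 233615/(-168271) = (-97026 + 81875)*(-1/146398) + 233615*(-1/168271) = -15151*(-1/146398) - 233615/168271 = 15151/146398 - 233615/168271 = -31651294849/24634537858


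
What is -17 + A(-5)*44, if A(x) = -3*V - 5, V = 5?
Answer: -897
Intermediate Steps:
A(x) = -20 (A(x) = -3*5 - 5 = -15 - 5 = -20)
-17 + A(-5)*44 = -17 - 20*44 = -17 - 880 = -897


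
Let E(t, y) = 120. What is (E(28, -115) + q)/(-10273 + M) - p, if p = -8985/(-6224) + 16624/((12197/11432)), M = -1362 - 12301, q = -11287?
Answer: -1769645011777681/113567535488 ≈ -15582.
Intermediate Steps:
M = -13663
p = 1182953205277/75914128 (p = -8985*(-1/6224) + 16624/((12197*(1/11432))) = 8985/6224 + 16624/(12197/11432) = 8985/6224 + 16624*(11432/12197) = 8985/6224 + 190045568/12197 = 1182953205277/75914128 ≈ 15583.)
(E(28, -115) + q)/(-10273 + M) - p = (120 - 11287)/(-10273 - 13663) - 1*1182953205277/75914128 = -11167/(-23936) - 1182953205277/75914128 = -11167*(-1/23936) - 1182953205277/75914128 = 11167/23936 - 1182953205277/75914128 = -1769645011777681/113567535488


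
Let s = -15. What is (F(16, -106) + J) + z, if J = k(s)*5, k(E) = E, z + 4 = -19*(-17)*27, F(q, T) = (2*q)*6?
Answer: 8834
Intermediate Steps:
F(q, T) = 12*q
z = 8717 (z = -4 - 19*(-17)*27 = -4 + 323*27 = -4 + 8721 = 8717)
J = -75 (J = -15*5 = -75)
(F(16, -106) + J) + z = (12*16 - 75) + 8717 = (192 - 75) + 8717 = 117 + 8717 = 8834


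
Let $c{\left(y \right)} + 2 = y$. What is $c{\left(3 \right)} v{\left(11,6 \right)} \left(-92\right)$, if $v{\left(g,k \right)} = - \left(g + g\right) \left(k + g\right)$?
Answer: $34408$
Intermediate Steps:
$c{\left(y \right)} = -2 + y$
$v{\left(g,k \right)} = - 2 g \left(g + k\right)$
$c{\left(3 \right)} v{\left(11,6 \right)} \left(-92\right) = \left(-2 + 3\right) \left(\left(-2\right) 11 \left(11 + 6\right)\right) \left(-92\right) = 1 \left(\left(-2\right) 11 \cdot 17\right) \left(-92\right) = 1 \left(-374\right) \left(-92\right) = \left(-374\right) \left(-92\right) = 34408$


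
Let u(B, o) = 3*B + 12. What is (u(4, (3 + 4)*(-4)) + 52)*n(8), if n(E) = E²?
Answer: 4864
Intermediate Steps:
u(B, o) = 12 + 3*B
(u(4, (3 + 4)*(-4)) + 52)*n(8) = ((12 + 3*4) + 52)*8² = ((12 + 12) + 52)*64 = (24 + 52)*64 = 76*64 = 4864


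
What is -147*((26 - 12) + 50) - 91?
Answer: -9499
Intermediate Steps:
-147*((26 - 12) + 50) - 91 = -147*(14 + 50) - 91 = -147*64 - 91 = -9408 - 91 = -9499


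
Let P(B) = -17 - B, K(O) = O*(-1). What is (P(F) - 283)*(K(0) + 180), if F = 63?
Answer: -65340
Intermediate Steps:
K(O) = -O
(P(F) - 283)*(K(0) + 180) = ((-17 - 1*63) - 283)*(-1*0 + 180) = ((-17 - 63) - 283)*(0 + 180) = (-80 - 283)*180 = -363*180 = -65340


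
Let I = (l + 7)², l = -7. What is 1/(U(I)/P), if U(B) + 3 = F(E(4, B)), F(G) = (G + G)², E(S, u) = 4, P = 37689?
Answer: 37689/61 ≈ 617.85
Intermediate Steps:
I = 0 (I = (-7 + 7)² = 0² = 0)
F(G) = 4*G² (F(G) = (2*G)² = 4*G²)
U(B) = 61 (U(B) = -3 + 4*4² = -3 + 4*16 = -3 + 64 = 61)
1/(U(I)/P) = 1/(61/37689) = 37689/61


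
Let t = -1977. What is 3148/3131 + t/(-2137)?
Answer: 12917263/6690947 ≈ 1.9306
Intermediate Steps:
3148/3131 + t/(-2137) = 3148/3131 - 1977/(-2137) = 3148*(1/3131) - 1977*(-1/2137) = 3148/3131 + 1977/2137 = 12917263/6690947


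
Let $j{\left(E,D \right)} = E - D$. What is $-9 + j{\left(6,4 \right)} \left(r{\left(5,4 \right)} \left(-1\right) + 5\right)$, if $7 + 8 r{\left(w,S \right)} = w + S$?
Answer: $\frac{1}{2} \approx 0.5$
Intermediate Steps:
$r{\left(w,S \right)} = - \frac{7}{8} + \frac{S}{8} + \frac{w}{8}$ ($r{\left(w,S \right)} = - \frac{7}{8} + \frac{w + S}{8} = - \frac{7}{8} + \frac{S + w}{8} = - \frac{7}{8} + \left(\frac{S}{8} + \frac{w}{8}\right) = - \frac{7}{8} + \frac{S}{8} + \frac{w}{8}$)
$-9 + j{\left(6,4 \right)} \left(r{\left(5,4 \right)} \left(-1\right) + 5\right) = -9 + \left(6 - 4\right) \left(\left(- \frac{7}{8} + \frac{1}{8} \cdot 4 + \frac{1}{8} \cdot 5\right) \left(-1\right) + 5\right) = -9 + \left(6 - 4\right) \left(\left(- \frac{7}{8} + \frac{1}{2} + \frac{5}{8}\right) \left(-1\right) + 5\right) = -9 + 2 \left(\frac{1}{4} \left(-1\right) + 5\right) = -9 + 2 \left(- \frac{1}{4} + 5\right) = -9 + 2 \cdot \frac{19}{4} = -9 + \frac{19}{2} = \frac{1}{2}$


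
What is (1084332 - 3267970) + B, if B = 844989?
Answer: -1338649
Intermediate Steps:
(1084332 - 3267970) + B = (1084332 - 3267970) + 844989 = -2183638 + 844989 = -1338649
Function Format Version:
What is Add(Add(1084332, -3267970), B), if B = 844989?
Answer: -1338649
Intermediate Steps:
Add(Add(1084332, -3267970), B) = Add(Add(1084332, -3267970), 844989) = Add(-2183638, 844989) = -1338649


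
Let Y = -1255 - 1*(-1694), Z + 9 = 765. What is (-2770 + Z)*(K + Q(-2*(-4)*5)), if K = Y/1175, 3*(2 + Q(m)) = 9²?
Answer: -60045396/1175 ≈ -51102.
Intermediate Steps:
Z = 756 (Z = -9 + 765 = 756)
Y = 439 (Y = -1255 + 1694 = 439)
Q(m) = 25 (Q(m) = -2 + (⅓)*9² = -2 + (⅓)*81 = -2 + 27 = 25)
K = 439/1175 ≈ 0.37362
(-2770 + Z)*(K + Q(-2*(-4)*5)) = (-2770 + 756)*(439/1175 + 25) = -2014*29814/1175 = -60045396/1175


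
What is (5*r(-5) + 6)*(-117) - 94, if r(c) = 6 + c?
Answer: -1381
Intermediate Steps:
(5*r(-5) + 6)*(-117) - 94 = (5*(6 - 5) + 6)*(-117) - 94 = (5*1 + 6)*(-117) - 94 = (5 + 6)*(-117) - 94 = 11*(-117) - 94 = -1287 - 94 = -1381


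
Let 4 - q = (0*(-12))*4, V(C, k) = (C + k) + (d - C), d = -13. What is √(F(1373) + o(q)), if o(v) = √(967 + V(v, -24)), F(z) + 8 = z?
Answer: √(1365 + √930) ≈ 37.356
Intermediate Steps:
F(z) = -8 + z
V(C, k) = -13 + k (V(C, k) = (C + k) + (-13 - C) = -13 + k)
q = 4 (q = 4 - 0*(-12)*4 = 4 - 0*4 = 4 - 1*0 = 4 + 0 = 4)
o(v) = √930 (o(v) = √(967 + (-13 - 24)) = √(967 - 37) = √930)
√(F(1373) + o(q)) = √((-8 + 1373) + √930) = √(1365 + √930)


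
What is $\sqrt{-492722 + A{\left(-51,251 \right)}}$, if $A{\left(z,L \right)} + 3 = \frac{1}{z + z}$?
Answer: $\frac{i \sqrt{5126311002}}{102} \approx 701.94 i$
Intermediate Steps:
$A{\left(z,L \right)} = -3 + \frac{1}{2 z}$ ($A{\left(z,L \right)} = -3 + \frac{1}{z + z} = -3 + \frac{1}{2 z}$)
$\sqrt{-492722 + A{\left(-51,251 \right)}} = \sqrt{-492722 - \left(3 - \frac{1}{2 \left(-51\right)}\right)} = \sqrt{-492722 + \left(-3 + \frac{1}{2} \left(- \frac{1}{51}\right)\right)} = \sqrt{-492722 - \frac{307}{102}} = \sqrt{- \frac{50257951}{102}} = \frac{i \sqrt{5126311002}}{102}$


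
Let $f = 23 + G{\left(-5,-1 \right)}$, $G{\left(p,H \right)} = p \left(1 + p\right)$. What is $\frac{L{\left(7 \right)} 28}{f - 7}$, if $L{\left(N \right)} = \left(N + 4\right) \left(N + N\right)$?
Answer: $\frac{1078}{9} \approx 119.78$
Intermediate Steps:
$L{\left(N \right)} = 2 N \left(4 + N\right)$ ($L{\left(N \right)} = \left(4 + N\right) 2 N = 2 N \left(4 + N\right)$)
$f = 43$ ($f = 23 - 5 \left(1 - 5\right) = 23 - -20 = 23 + 20 = 43$)
$\frac{L{\left(7 \right)} 28}{f - 7} = \frac{2 \cdot 7 \left(4 + 7\right) 28}{43 - 7} = \frac{2 \cdot 7 \cdot 11 \cdot 28}{36} = 154 \cdot 28 \cdot \frac{1}{36} = 4312 \cdot \frac{1}{36} = \frac{1078}{9}$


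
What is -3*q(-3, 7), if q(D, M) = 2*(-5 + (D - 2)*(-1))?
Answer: 0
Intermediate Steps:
q(D, M) = -6 - 2*D (q(D, M) = 2*(-5 + (-2 + D)*(-1)) = 2*(-5 + (2 - D)) = 2*(-3 - D) = -6 - 2*D)
-3*q(-3, 7) = -3*(-6 - 2*(-3)) = -3*(-6 + 6) = -3*0 = 0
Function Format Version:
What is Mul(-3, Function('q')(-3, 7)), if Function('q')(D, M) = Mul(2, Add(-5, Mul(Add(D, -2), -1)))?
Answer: 0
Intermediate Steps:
Function('q')(D, M) = Add(-6, Mul(-2, D)) (Function('q')(D, M) = Mul(2, Add(-5, Mul(Add(-2, D), -1))) = Mul(2, Add(-5, Add(2, Mul(-1, D)))) = Mul(2, Add(-3, Mul(-1, D))) = Add(-6, Mul(-2, D)))
Mul(-3, Function('q')(-3, 7)) = Mul(-3, Add(-6, Mul(-2, -3))) = Mul(-3, Add(-6, 6)) = Mul(-3, 0) = 0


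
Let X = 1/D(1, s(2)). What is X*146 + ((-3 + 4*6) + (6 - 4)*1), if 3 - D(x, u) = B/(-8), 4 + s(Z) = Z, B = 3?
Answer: 1789/27 ≈ 66.259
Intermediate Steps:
s(Z) = -4 + Z
D(x, u) = 27/8 (D(x, u) = 3 - 3/(-8) = 3 - 3*(-1)/8 = 3 - 1*(-3/8) = 3 + 3/8 = 27/8)
X = 8/27 (X = 1/(27/8) = 8/27 ≈ 0.29630)
X*146 + ((-3 + 4*6) + (6 - 4)*1) = (8/27)*146 + ((-3 + 4*6) + (6 - 4)*1) = 1168/27 + ((-3 + 24) + 2*1) = 1168/27 + (21 + 2) = 1168/27 + 23 = 1789/27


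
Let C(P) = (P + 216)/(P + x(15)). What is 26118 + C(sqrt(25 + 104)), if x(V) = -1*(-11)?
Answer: 206697/8 + 205*sqrt(129)/8 ≈ 26128.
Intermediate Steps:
x(V) = 11
C(P) = (216 + P)/(11 + P) (C(P) = (P + 216)/(P + 11) = (216 + P)/(11 + P))
26118 + C(sqrt(25 + 104)) = 26118 + (216 + sqrt(25 + 104))/(11 + sqrt(25 + 104)) = 26118 + (216 + sqrt(129))/(11 + sqrt(129))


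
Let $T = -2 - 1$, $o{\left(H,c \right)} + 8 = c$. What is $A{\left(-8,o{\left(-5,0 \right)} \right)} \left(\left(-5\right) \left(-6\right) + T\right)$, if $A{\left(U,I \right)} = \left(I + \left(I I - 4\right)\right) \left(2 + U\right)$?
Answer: $-8424$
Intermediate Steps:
$o{\left(H,c \right)} = -8 + c$
$A{\left(U,I \right)} = \left(2 + U\right) \left(-4 + I + I^{2}\right)$ ($A{\left(U,I \right)} = \left(I + \left(I^{2} - 4\right)\right) \left(2 + U\right) = \left(I + \left(-4 + I^{2}\right)\right) \left(2 + U\right) = \left(-4 + I + I^{2}\right) \left(2 + U\right) = \left(2 + U\right) \left(-4 + I + I^{2}\right)$)
$T = -3$ ($T = -2 - 1 = -3$)
$A{\left(-8,o{\left(-5,0 \right)} \right)} \left(\left(-5\right) \left(-6\right) + T\right) = \left(-8 - -32 + 2 \left(-8 + 0\right) + 2 \left(-8 + 0\right)^{2} + \left(-8 + 0\right) \left(-8\right) - 8 \left(-8 + 0\right)^{2}\right) \left(\left(-5\right) \left(-6\right) - 3\right) = \left(-8 + 32 + 2 \left(-8\right) + 2 \left(-8\right)^{2} - -64 - 8 \left(-8\right)^{2}\right) \left(30 - 3\right) = \left(-8 + 32 - 16 + 2 \cdot 64 + 64 - 512\right) 27 = \left(-8 + 32 - 16 + 128 + 64 - 512\right) 27 = \left(-312\right) 27 = -8424$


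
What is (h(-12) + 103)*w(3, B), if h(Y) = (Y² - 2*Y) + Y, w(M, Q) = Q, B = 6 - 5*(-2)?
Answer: 4144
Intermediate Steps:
B = 16 (B = 6 + 10 = 16)
h(Y) = Y² - Y
(h(-12) + 103)*w(3, B) = (-12*(-1 - 12) + 103)*16 = (-12*(-13) + 103)*16 = (156 + 103)*16 = 259*16 = 4144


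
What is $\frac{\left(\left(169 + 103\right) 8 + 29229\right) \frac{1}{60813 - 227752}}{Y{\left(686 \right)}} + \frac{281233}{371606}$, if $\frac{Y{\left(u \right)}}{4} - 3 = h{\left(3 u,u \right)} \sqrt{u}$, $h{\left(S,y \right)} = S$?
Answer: $\frac{18187695690437229305}{24032232505811701284} - \frac{15080681 \sqrt{14}}{64671271469814} \approx 0.7568$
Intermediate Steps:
$Y{\left(u \right)} = 12 + 12 u^{\frac{3}{2}}$ ($Y{\left(u \right)} = 12 + 4 \cdot 3 u \sqrt{u} = 12 + 4 \cdot 3 u^{\frac{3}{2}} = 12 + 12 u^{\frac{3}{2}}$)
$\frac{\left(\left(169 + 103\right) 8 + 29229\right) \frac{1}{60813 - 227752}}{Y{\left(686 \right)}} + \frac{281233}{371606} = \frac{\left(\left(169 + 103\right) 8 + 29229\right) \frac{1}{60813 - 227752}}{12 + 12 \cdot 686^{\frac{3}{2}}} + \frac{281233}{371606} = \frac{\left(272 \cdot 8 + 29229\right) \frac{1}{-166939}}{12 + 12 \cdot 4802 \sqrt{14}} + 281233 \cdot \frac{1}{371606} = \frac{\left(2176 + 29229\right) \left(- \frac{1}{166939}\right)}{12 + 57624 \sqrt{14}} + \frac{281233}{371606} = \frac{31405 \left(- \frac{1}{166939}\right)}{12 + 57624 \sqrt{14}} + \frac{281233}{371606} = - \frac{31405}{166939 \left(12 + 57624 \sqrt{14}\right)} + \frac{281233}{371606} = \frac{281233}{371606} - \frac{31405}{166939 \left(12 + 57624 \sqrt{14}\right)}$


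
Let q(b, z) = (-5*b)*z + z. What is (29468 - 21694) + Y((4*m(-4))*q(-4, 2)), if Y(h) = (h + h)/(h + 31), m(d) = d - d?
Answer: 7774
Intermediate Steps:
m(d) = 0
q(b, z) = z - 5*b*z (q(b, z) = -5*b*z + z = z - 5*b*z)
Y(h) = 2*h/(31 + h) (Y(h) = (2*h)/(31 + h) = 2*h/(31 + h))
(29468 - 21694) + Y((4*m(-4))*q(-4, 2)) = (29468 - 21694) + 2*((4*0)*(2*(1 - 5*(-4))))/(31 + (4*0)*(2*(1 - 5*(-4)))) = 7774 + 2*(0*(2*(1 + 20)))/(31 + 0*(2*(1 + 20))) = 7774 + 2*(0*(2*21))/(31 + 0*(2*21)) = 7774 + 2*(0*42)/(31 + 0*42) = 7774 + 2*0/(31 + 0) = 7774 + 2*0/31 = 7774 + 2*0*(1/31) = 7774 + 0 = 7774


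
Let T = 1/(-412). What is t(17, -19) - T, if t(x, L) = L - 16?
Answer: -14419/412 ≈ -34.998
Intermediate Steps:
t(x, L) = -16 + L
T = -1/412 ≈ -0.0024272
t(17, -19) - T = (-16 - 19) - 1*(-1/412) = -35 + 1/412 = -14419/412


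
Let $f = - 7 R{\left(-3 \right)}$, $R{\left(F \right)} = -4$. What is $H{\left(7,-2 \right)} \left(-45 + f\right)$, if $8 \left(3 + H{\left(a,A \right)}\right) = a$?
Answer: $\frac{289}{8} \approx 36.125$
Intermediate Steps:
$H{\left(a,A \right)} = -3 + \frac{a}{8}$
$f = 28$ ($f = \left(-7\right) \left(-4\right) = 28$)
$H{\left(7,-2 \right)} \left(-45 + f\right) = \left(-3 + \frac{1}{8} \cdot 7\right) \left(-45 + 28\right) = \left(-3 + \frac{7}{8}\right) \left(-17\right) = \left(- \frac{17}{8}\right) \left(-17\right) = \frac{289}{8}$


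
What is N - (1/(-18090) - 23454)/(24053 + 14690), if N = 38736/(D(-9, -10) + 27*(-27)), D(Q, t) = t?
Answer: -506320785397/9772380810 ≈ -51.811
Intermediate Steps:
N = -38736/739 (N = 38736/(-10 + 27*(-27)) = 38736/(-10 - 729) = 38736/(-739) = 38736*(-1/739) = -38736/739 ≈ -52.417)
N - (1/(-18090) - 23454)/(24053 + 14690) = -38736/739 - (1/(-18090) - 23454)/(24053 + 14690) = -38736/739 - (-1/18090 - 23454)/38743 = -38736/739 - (-424282861)/(18090*38743) = -38736/739 - 1*(-8005337/13223790) = -38736/739 + 8005337/13223790 = -506320785397/9772380810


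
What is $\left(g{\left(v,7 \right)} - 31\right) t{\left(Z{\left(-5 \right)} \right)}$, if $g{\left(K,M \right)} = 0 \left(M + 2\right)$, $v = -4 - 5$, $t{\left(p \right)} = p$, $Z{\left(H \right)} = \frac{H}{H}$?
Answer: $-31$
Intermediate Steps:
$Z{\left(H \right)} = 1$
$v = -9$ ($v = -4 - 5 = -9$)
$g{\left(K,M \right)} = 0$ ($g{\left(K,M \right)} = 0 \left(2 + M\right) = 0$)
$\left(g{\left(v,7 \right)} - 31\right) t{\left(Z{\left(-5 \right)} \right)} = \left(0 - 31\right) 1 = \left(-31\right) 1 = -31$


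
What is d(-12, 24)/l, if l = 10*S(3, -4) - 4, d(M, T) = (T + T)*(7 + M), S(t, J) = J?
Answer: 60/11 ≈ 5.4545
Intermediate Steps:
d(M, T) = 2*T*(7 + M) (d(M, T) = (2*T)*(7 + M) = 2*T*(7 + M))
l = -44 (l = 10*(-4) - 4 = -40 - 4 = -44)
d(-12, 24)/l = (2*24*(7 - 12))/(-44) = (2*24*(-5))*(-1/44) = -240*(-1/44) = 60/11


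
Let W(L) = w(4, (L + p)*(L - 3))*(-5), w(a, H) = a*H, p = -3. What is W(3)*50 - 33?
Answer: -33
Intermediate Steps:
w(a, H) = H*a
W(L) = -20*(-3 + L)**2 (W(L) = (((L - 3)*(L - 3))*4)*(-5) = (((-3 + L)*(-3 + L))*4)*(-5) = ((-3 + L)**2*4)*(-5) = (4*(-3 + L)**2)*(-5) = -20*(-3 + L)**2)
W(3)*50 - 33 = (-180 - 20*3**2 + 120*3)*50 - 33 = (-180 - 20*9 + 360)*50 - 33 = (-180 - 180 + 360)*50 - 33 = 0*50 - 33 = 0 - 33 = -33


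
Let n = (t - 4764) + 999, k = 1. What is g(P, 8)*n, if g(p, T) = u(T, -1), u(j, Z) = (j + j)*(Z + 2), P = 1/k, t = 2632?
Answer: -18128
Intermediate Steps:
P = 1 (P = 1/1 = 1)
u(j, Z) = 2*j*(2 + Z) (u(j, Z) = (2*j)*(2 + Z) = 2*j*(2 + Z))
g(p, T) = 2*T (g(p, T) = 2*T*(2 - 1) = 2*T*1 = 2*T)
n = -1133 (n = (2632 - 4764) + 999 = -2132 + 999 = -1133)
g(P, 8)*n = (2*8)*(-1133) = 16*(-1133) = -18128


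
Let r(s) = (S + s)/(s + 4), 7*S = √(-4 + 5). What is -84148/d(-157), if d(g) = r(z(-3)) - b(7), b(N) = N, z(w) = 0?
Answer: 2356144/195 ≈ 12083.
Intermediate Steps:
S = ⅐ (S = √(-4 + 5)/7 = √1/7 = (⅐)*1 = ⅐ ≈ 0.14286)
r(s) = (⅐ + s)/(4 + s) (r(s) = (⅐ + s)/(s + 4) = (⅐ + s)/(4 + s))
d(g) = -195/28 (d(g) = (⅐ + 0)/(4 + 0) - 1*7 = (⅐)/4 - 7 = (¼)*(⅐) - 7 = 1/28 - 7 = -195/28)
-84148/d(-157) = -84148/(-195/28) = -84148*(-28/195) = 2356144/195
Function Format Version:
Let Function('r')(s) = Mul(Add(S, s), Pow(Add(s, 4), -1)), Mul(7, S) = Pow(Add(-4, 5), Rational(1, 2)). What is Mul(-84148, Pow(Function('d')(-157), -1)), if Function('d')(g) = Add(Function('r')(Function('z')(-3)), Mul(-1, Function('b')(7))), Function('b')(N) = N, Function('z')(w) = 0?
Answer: Rational(2356144, 195) ≈ 12083.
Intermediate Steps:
S = Rational(1, 7) (S = Mul(Rational(1, 7), Pow(Add(-4, 5), Rational(1, 2))) = Mul(Rational(1, 7), Pow(1, Rational(1, 2))) = Mul(Rational(1, 7), 1) = Rational(1, 7) ≈ 0.14286)
Function('r')(s) = Mul(Pow(Add(4, s), -1), Add(Rational(1, 7), s)) (Function('r')(s) = Mul(Add(Rational(1, 7), s), Pow(Add(s, 4), -1)) = Mul(Add(Rational(1, 7), s), Pow(Add(4, s), -1)) = Mul(Pow(Add(4, s), -1), Add(Rational(1, 7), s)))
Function('d')(g) = Rational(-195, 28) (Function('d')(g) = Add(Mul(Pow(Add(4, 0), -1), Add(Rational(1, 7), 0)), Mul(-1, 7)) = Add(Mul(Pow(4, -1), Rational(1, 7)), -7) = Add(Mul(Rational(1, 4), Rational(1, 7)), -7) = Add(Rational(1, 28), -7) = Rational(-195, 28))
Mul(-84148, Pow(Function('d')(-157), -1)) = Mul(-84148, Pow(Rational(-195, 28), -1)) = Mul(-84148, Rational(-28, 195)) = Rational(2356144, 195)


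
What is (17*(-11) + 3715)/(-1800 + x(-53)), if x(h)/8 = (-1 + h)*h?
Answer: 49/293 ≈ 0.16724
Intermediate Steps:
x(h) = 8*h*(-1 + h) (x(h) = 8*((-1 + h)*h) = 8*(h*(-1 + h)) = 8*h*(-1 + h))
(17*(-11) + 3715)/(-1800 + x(-53)) = (17*(-11) + 3715)/(-1800 + 8*(-53)*(-1 - 53)) = (-187 + 3715)/(-1800 + 8*(-53)*(-54)) = 3528/(-1800 + 22896) = 3528/21096 = 3528*(1/21096) = 49/293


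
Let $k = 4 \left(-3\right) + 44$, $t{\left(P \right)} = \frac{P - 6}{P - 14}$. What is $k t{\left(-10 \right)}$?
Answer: $\frac{64}{3} \approx 21.333$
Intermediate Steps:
$t{\left(P \right)} = \frac{-6 + P}{-14 + P}$
$k = 32$ ($k = -12 + 44 = 32$)
$k t{\left(-10 \right)} = 32 \frac{-6 - 10}{-14 - 10} = 32 \frac{1}{-24} \left(-16\right) = 32 \left(\left(- \frac{1}{24}\right) \left(-16\right)\right) = 32 \cdot \frac{2}{3} = \frac{64}{3}$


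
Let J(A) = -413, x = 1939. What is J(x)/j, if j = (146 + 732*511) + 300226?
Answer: -413/674424 ≈ -0.00061237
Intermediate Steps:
j = 674424 (j = (146 + 374052) + 300226 = 374198 + 300226 = 674424)
J(x)/j = -413/674424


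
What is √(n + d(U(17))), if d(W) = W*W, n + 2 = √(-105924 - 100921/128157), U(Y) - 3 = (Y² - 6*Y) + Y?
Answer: √(703728410759703 + 128157*I*√1739731658061273)/128157 ≈ 207.0 + 0.78615*I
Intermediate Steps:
U(Y) = 3 + Y² - 5*Y (U(Y) = 3 + ((Y² - 6*Y) + Y) = 3 + (Y² - 5*Y) = 3 + Y² - 5*Y)
n = -2 + I*√1739731658061273/128157 (n = -2 + √(-105924 - 100921/128157) = -2 + √(-13575002989/128157) = -2 + I*√1739731658061273/128157 ≈ -2.0 + 325.46*I)
d(W) = W²
√(n + d(U(17))) = √((-2 + I*√1739731658061273/128157) + (3 + 17² - 5*17)²) = √((-2 + I*√1739731658061273/128157) + (3 + 289 - 85)²) = √((-2 + I*√1739731658061273/128157) + 207²) = √((-2 + I*√1739731658061273/128157) + 42849) = √(42847 + I*√1739731658061273/128157)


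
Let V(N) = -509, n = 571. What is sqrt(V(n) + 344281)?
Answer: 2*sqrt(85943) ≈ 586.32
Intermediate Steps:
sqrt(V(n) + 344281) = sqrt(-509 + 344281) = sqrt(343772) = 2*sqrt(85943)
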